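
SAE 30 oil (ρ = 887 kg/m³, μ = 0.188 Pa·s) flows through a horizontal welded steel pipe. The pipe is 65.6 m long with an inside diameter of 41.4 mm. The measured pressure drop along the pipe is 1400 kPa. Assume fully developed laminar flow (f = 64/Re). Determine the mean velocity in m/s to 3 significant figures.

For laminar flow, f = 64/Re with Re = ρVD/μ, so Darcy-Weisbach reduces to ΔP = 32μLV/D². Solving for V: V = ΔP·D²/(32μL) = 1.4e+06·(0.0414)²/(32·0.188·65.6) = 6.08 m/s.
Check: Re = ρVD/μ = 887·6.08·0.0414/0.188 = 1188 < 2300, so the laminar assumption holds.

V ≈ 6.08 m/s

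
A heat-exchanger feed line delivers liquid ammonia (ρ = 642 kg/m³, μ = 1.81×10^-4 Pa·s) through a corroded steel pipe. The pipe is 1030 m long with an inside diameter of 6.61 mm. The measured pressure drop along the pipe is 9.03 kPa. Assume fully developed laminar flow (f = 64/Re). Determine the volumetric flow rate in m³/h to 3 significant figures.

Q ≈ 0.00817 m³/h

For laminar flow, f = 64/Re with Re = ρVD/μ, so Darcy-Weisbach reduces to ΔP = 32μLV/D². Solving for V: V = ΔP·D²/(32μL) = 9030·(0.00661)²/(32·0.000181·1030) = 0.06613 m/s.
Check: Re = ρVD/μ = 642·0.06613·0.00661/0.000181 = 1551 < 2300, so the laminar assumption holds.
Q = V·A = 0.06613·(π/4·0.00661²) = 2.269e-06 m³/s = 0.00817 m³/h.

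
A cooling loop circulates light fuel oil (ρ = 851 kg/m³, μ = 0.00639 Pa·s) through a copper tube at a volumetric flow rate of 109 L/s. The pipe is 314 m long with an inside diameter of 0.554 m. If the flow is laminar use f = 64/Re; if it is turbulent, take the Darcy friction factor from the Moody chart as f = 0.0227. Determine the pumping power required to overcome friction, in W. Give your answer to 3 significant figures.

P ≈ 122 W

Q = 109 L/s = 109/1000 = 0.109 m³/s.
Cross-sectional area A = πD²/4 = π(0.554)²/4 = 0.2411 m²; mean velocity V = Q/A = 0.109/0.2411 = 0.4522 m/s.
Reynolds number Re = ρVD/μ = 851 · 0.4522 · 0.554 / 0.00639 = 3.336e+04.
Re > 4000 → turbulent; use the Moody-chart value f = 0.0227.
Darcy-Weisbach: ΔP = f(L/D)(ρV²/2) = 0.0227·(314/0.554)·(851·0.4522²/2) = 0.0227·566.8·87 = 1119 Pa.
Pumping power P = QΔP = 0.109·1119 = 122.0 W = 122 W.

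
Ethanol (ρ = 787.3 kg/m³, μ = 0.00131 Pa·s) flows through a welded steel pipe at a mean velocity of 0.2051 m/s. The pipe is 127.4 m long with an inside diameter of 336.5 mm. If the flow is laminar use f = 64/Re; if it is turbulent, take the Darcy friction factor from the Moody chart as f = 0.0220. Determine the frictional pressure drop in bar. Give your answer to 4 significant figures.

ΔP ≈ 0.001379 bar

Reynolds number Re = ρVD/μ = 787.3 · 0.2051 · 0.3365 / 0.00131 = 4.148e+04.
Re > 4000 → turbulent; use the Moody-chart value f = 0.0220.
Darcy-Weisbach: ΔP = f(L/D)(ρV²/2) = 0.022·(127.4/0.3365)·(787.3·0.2051²/2) = 0.022·378.6·16.56 = 137.9 Pa.
ΔP = 137.9 Pa = 0.001379 bar.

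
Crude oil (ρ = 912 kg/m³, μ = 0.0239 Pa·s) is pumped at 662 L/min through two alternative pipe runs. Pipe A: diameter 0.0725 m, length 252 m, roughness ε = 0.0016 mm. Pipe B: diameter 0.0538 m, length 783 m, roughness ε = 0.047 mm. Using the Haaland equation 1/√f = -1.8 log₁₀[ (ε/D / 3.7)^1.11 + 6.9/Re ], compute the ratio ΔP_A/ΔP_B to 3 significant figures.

ΔP_A/ΔP_B ≈ 0.0760

Pipe A: V = Q/A = 0.01103/0.004128 = 2.673 m/s; Re = 7394; ε/D = 2.21e-05; Haaland → f = 0.03363; ΔP_A = f(L/D)(ρV²/2) = 3.808e+05 Pa.
Pipe B: V = Q/A = 0.01103/0.002273 = 4.853 m/s; Re = 9964; ε/D = 0.000874; Haaland → f = 0.03203; ΔP_B = f(L/D)(ρV²/2) = 5.007e+06 Pa.
ΔP_A/ΔP_B = 3.808e+05/5.007e+06 = 0.0760.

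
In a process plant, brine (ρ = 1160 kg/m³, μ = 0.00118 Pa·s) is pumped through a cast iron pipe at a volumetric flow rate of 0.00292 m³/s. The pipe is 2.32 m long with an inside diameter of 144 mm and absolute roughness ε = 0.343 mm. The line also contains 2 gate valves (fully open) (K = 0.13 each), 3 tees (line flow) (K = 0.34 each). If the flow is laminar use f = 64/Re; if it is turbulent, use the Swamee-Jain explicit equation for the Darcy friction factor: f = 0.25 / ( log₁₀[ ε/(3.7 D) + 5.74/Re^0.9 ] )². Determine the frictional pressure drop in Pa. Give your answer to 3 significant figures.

ΔP ≈ 32.8 Pa

Cross-sectional area A = πD²/4 = π(0.144)²/4 = 0.01629 m²; mean velocity V = Q/A = 0.00292/0.01629 = 0.1793 m/s.
Reynolds number Re = ρVD/μ = 1160 · 0.1793 · 0.144 / 0.00118 = 2.538e+04.
Re > 4000 → turbulent. Relative roughness ε/D = 0.000343/0.144 = 0.00238. Swamee-Jain: f = 0.25/(log₁₀[0.00238/3.7 + 5.74/2.538e+04^0.9])² = 0.25/(log₁₀[0.000644 + 0.000624])² = 0.25/(-2.897)² = 0.02979.
Total minor-loss coefficient ΣK = 2·0.13 + 3·0.34 = 1.28.
ΔP = [f·L/D + ΣK]·(ρV²/2) = [0.02979·2.32/0.144 + 1.28]·(1160·0.1793²/2) = [0.4799 + 1.28]·18.65 = 32.81 Pa.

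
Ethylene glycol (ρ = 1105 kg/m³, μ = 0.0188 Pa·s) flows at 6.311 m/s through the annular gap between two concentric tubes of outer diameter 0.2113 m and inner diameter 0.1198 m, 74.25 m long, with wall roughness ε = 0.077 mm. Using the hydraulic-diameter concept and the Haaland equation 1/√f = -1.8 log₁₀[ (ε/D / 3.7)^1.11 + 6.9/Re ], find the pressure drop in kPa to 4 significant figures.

ΔP ≈ 441.8 kPa

Hydraulic diameter D_h = 4A/P = D_o - D_i = 0.2113 - 0.1198 = 0.0915 m.
Re = ρVD_h/μ = 1105·6.311·0.0915/0.0188 = 3.394e+04.
ε/D_h = 7.7e-05/0.0915 = 0.000842; Haaland gives 1/√f = -1.8 log₁₀[9.04e-05+0.000203] = 6.358, so f = 0.02474.
ΔP = f(L/D_h)(ρV²/2) = 0.02474·74.25/0.0915·2.201e+04 = 4.418e+05 Pa.
ΔP = 441.8 kPa.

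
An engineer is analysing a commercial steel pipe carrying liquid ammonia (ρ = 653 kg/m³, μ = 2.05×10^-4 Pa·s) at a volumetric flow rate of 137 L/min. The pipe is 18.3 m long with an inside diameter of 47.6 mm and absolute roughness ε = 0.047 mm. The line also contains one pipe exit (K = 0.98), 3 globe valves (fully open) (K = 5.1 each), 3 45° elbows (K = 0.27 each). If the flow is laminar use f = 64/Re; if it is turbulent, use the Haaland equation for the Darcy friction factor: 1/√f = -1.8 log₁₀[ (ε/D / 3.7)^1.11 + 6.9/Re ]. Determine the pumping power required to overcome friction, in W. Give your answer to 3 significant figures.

P ≈ 30.8 W

Q = 137 L/min = 137/60000 = 0.002283 m³/s.
Cross-sectional area A = πD²/4 = π(0.0476)²/4 = 0.00178 m²; mean velocity V = Q/A = 0.002283/0.00178 = 1.283 m/s.
Reynolds number Re = ρVD/μ = 653 · 1.283 · 0.0476 / 0.000205 = 1.946e+05.
Re > 4000 → turbulent. Relative roughness ε/D = 4.7e-05/0.0476 = 0.000987. Haaland: 1/√f = -1.8 log₁₀[(0.000987/3.7)^1.11 + 6.9/1.946e+05] = -1.8 log₁₀[0.000108 + 3.55e-05] = 6.918, so f = 0.02089.
Total minor-loss coefficient ΣK = 1·0.98 + 3·5.1 + 3·0.27 = 17.1.
ΔP = [f·L/D + ΣK]·(ρV²/2) = [0.02089·18.3/0.0476 + 17.1]·(653·1.283²/2) = [8.033 + 17.1]·537.5 = 1.35e+04 Pa.
Pumping power P = QΔP = 0.002283·1.35e+04 = 30.84 W = 30.8 W.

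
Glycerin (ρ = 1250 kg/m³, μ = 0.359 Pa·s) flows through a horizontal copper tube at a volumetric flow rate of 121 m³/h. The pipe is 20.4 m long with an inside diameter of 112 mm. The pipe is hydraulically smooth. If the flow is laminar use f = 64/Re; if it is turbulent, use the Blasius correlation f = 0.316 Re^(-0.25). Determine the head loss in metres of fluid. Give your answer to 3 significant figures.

h_f ≈ 5.20 m

Q = 121 m³/h = 121/3600 = 0.03361 m³/s.
Cross-sectional area A = πD²/4 = π(0.112)²/4 = 0.009852 m²; mean velocity V = Q/A = 0.03361/0.009852 = 3.412 m/s.
Reynolds number Re = ρVD/μ = 1250 · 3.412 · 0.112 / 0.359 = 1330.
Re < 2300 → laminar flow, so f = 64/Re = 64/1330 = 0.0481 (the turbulent correlation is not needed).
Darcy-Weisbach: ΔP = f(L/D)(ρV²/2) = 0.0481·(20.4/0.112)·(1250·3.412²/2) = 0.0481·182.1·7274 = 6.374e+04 Pa.
Head loss h_f = ΔP/(ρg) = 6.374e+04/(1250·9.81) = 5.20 m.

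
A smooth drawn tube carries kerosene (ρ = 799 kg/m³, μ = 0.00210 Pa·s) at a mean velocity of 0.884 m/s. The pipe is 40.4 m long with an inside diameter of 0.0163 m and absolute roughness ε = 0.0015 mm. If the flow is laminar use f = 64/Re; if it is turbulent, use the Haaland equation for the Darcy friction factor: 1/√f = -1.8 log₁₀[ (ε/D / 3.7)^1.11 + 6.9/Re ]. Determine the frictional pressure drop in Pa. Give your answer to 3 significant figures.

ΔP ≈ 28400 Pa

Reynolds number Re = ρVD/μ = 799 · 0.884 · 0.0163 / 0.0021 = 5482.
Re > 4000 → turbulent. Relative roughness ε/D = 1.5e-06/0.0163 = 9.2e-05. Haaland: 1/√f = -1.8 log₁₀[(9.2e-05/3.7)^1.11 + 6.9/5482] = -1.8 log₁₀[7.75e-06 + 0.00126] = 5.215, so f = 0.03676.
Darcy-Weisbach: ΔP = f(L/D)(ρV²/2) = 0.03676·(40.4/0.0163)·(799·0.884²/2) = 0.03676·2479·312.2 = 2.845e+04 Pa.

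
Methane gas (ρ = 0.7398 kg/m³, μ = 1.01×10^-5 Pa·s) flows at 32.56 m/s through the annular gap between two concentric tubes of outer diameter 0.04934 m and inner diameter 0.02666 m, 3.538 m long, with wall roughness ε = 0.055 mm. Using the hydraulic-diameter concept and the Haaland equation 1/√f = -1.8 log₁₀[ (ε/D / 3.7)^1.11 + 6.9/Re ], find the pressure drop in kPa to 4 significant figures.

Hydraulic diameter D_h = 4A/P = D_o - D_i = 0.04934 - 0.02666 = 0.02268 m.
Re = ρVD_h/μ = 0.7398·32.56·0.02268/1.01e-05 = 5.409e+04.
ε/D_h = 5.5e-05/0.02268 = 0.00243; Haaland gives 1/√f = -1.8 log₁₀[0.000293+0.000128] = 6.078, so f = 0.02707.
ΔP = f(L/D_h)(ρV²/2) = 0.02707·3.538/0.02268·392.2 = 1656 Pa.
ΔP = 1.656 kPa.

ΔP ≈ 1.656 kPa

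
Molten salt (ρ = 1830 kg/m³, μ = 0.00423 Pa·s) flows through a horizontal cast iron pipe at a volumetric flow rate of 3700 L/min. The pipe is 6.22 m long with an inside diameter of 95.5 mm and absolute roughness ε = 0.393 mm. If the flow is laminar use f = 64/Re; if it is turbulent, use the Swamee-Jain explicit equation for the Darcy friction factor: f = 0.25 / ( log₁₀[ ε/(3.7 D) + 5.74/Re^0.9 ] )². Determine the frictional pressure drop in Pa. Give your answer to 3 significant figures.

Q = 3700 L/min = 3700/60000 = 0.06167 m³/s.
Cross-sectional area A = πD²/4 = π(0.0955)²/4 = 0.007163 m²; mean velocity V = Q/A = 0.06167/0.007163 = 8.609 m/s.
Reynolds number Re = ρVD/μ = 1830 · 8.609 · 0.0955 / 0.00423 = 3.557e+05.
Re > 4000 → turbulent. Relative roughness ε/D = 0.000393/0.0955 = 0.00412. Swamee-Jain: f = 0.25/(log₁₀[0.00412/3.7 + 5.74/3.557e+05^0.9])² = 0.25/(log₁₀[0.00111 + 5.79e-05])² = 0.25/(-2.932)² = 0.02909.
Darcy-Weisbach: ΔP = f(L/D)(ρV²/2) = 0.02909·(6.22/0.0955)·(1830·8.609²/2) = 0.02909·65.13·6.782e+04 = 1.285e+05 Pa.

ΔP ≈ 128000 Pa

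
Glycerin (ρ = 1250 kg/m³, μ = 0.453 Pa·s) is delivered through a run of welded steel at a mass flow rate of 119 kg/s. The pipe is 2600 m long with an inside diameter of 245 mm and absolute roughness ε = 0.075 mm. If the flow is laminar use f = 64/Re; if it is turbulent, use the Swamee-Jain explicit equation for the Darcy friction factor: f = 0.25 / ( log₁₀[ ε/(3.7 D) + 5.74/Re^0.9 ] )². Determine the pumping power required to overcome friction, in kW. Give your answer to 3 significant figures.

A = πD²/4 = π(0.245)²/4 = 0.04714 m²; mean velocity V = ṁ/(ρA) = 119/(1250 · 0.04714) = 2.019 m/s.
Reynolds number Re = ρVD/μ = 1250 · 2.019 · 0.245 / 0.453 = 1365.
Re < 2300 → laminar flow, so f = 64/Re = 64/1365 = 0.04688 (the turbulent correlation is not needed).
Darcy-Weisbach: ΔP = f(L/D)(ρV²/2) = 0.04688·(2600/0.245)·(1250·2.019²/2) = 0.04688·1.061e+04·2549 = 1.268e+06 Pa.
Q = ṁ/ρ = 119/1250 = 0.0952 m³/s.
Pumping power P = QΔP = 0.0952·1.268e+06 = 120700 W = 121 kW.

P ≈ 121 kW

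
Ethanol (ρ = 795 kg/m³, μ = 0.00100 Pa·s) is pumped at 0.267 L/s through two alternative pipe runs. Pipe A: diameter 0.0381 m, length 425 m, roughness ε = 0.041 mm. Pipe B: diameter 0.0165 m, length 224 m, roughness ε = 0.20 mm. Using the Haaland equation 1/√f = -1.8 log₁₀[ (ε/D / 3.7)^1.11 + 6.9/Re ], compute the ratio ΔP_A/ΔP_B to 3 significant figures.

Pipe A: V = Q/A = 0.000267/0.00114 = 0.2342 m/s; Re = 7094; ε/D = 0.00108; Haaland → f = 0.03518; ΔP_A = f(L/D)(ρV²/2) = 8555 Pa.
Pipe B: V = Q/A = 0.000267/0.0002138 = 1.249 m/s; Re = 1.638e+04; ε/D = 0.0121; Haaland → f = 0.04349; ΔP_B = f(L/D)(ρV²/2) = 3.659e+05 Pa.
ΔP_A/ΔP_B = 8555/3.659e+05 = 0.0234.

ΔP_A/ΔP_B ≈ 0.0234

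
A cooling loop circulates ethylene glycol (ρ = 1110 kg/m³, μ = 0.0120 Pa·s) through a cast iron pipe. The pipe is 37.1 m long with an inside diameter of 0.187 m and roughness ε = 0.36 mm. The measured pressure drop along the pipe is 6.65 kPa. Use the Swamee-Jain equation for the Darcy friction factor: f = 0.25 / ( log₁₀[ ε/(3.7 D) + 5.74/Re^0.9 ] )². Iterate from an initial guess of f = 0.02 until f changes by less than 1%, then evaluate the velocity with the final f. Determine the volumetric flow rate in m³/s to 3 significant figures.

Q ≈ 0.0397 m³/s

Rearranging Darcy-Weisbach: V = √(2·ΔP·D/(f·L·ρ)). With ε/D = 0.00036/0.187 = 0.00193, iterate starting from f = 0.02:
  f = 0.02 → V = √(2·6650·0.187/(0.02·37.1·1110)) = 1.738 m/s; Re = ρVD/μ = 3.006e+04; f → 0.02822
  f = 0.02822 → V = 1.463 m/s; Re = 2.531e+04; f → 0.0289
  f = 0.0289 → V = 1.446 m/s; Re = 2.5e+04; f → 0.02895
Converged (Δf/f < 1%). With the final f = 0.02895: V = √(2·6650·0.187/(0.02895·37.1·1110)) = 1.444 m/s.
Q = V·A = 1.444·(π/4·0.187²) = 0.03967 m³/s = 0.0397 m³/s.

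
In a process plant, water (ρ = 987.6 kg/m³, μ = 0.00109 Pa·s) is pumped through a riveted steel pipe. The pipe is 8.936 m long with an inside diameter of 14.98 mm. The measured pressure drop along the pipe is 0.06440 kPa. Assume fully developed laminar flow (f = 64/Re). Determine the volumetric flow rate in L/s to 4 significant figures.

Q ≈ 0.008172 L/s

For laminar flow, f = 64/Re with Re = ρVD/μ, so Darcy-Weisbach reduces to ΔP = 32μLV/D². Solving for V: V = ΔP·D²/(32μL) = 64.4·(0.01498)²/(32·0.00109·8.936) = 0.04636 m/s.
Check: Re = ρVD/μ = 987.6·0.04636·0.01498/0.00109 = 629.3 < 2300, so the laminar assumption holds.
Q = V·A = 0.04636·(π/4·0.01498²) = 8.172e-06 m³/s = 0.008172 L/s.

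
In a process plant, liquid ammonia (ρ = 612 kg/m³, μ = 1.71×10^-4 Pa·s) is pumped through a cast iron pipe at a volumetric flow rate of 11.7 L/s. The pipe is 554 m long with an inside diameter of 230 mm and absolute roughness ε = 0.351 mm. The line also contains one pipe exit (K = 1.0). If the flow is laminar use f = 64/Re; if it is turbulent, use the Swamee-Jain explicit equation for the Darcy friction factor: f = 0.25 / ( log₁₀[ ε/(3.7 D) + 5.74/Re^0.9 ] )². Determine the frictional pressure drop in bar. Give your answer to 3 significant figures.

Q = 11.7 L/s = 11.7/1000 = 0.0117 m³/s.
Cross-sectional area A = πD²/4 = π(0.23)²/4 = 0.04155 m²; mean velocity V = Q/A = 0.0117/0.04155 = 0.2816 m/s.
Reynolds number Re = ρVD/μ = 612 · 0.2816 · 0.23 / 0.000171 = 2.318e+05.
Re > 4000 → turbulent. Relative roughness ε/D = 0.000351/0.23 = 0.00153. Swamee-Jain: f = 0.25/(log₁₀[0.00153/3.7 + 5.74/2.318e+05^0.9])² = 0.25/(log₁₀[0.000412 + 8.52e-05])² = 0.25/(-3.303)² = 0.02291.
Total minor-loss coefficient ΣK = 1·1 = 1.
ΔP = [f·L/D + ΣK]·(ρV²/2) = [0.02291·554/0.23 + 1]·(612·0.2816²/2) = [55.19 + 1]·24.27 = 1364 Pa.
ΔP = 1364 Pa = 0.0136 bar.

ΔP ≈ 0.0136 bar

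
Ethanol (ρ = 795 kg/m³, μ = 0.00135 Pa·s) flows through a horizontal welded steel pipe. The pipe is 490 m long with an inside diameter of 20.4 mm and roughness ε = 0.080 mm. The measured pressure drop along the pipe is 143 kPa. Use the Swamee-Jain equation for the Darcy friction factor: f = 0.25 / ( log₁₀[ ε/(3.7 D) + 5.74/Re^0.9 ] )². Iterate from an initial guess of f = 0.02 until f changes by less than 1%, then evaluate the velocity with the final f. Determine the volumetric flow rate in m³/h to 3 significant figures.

Q ≈ 0.729 m³/h

Rearranging Darcy-Weisbach: V = √(2·ΔP·D/(f·L·ρ)). With ε/D = 8e-05/0.0204 = 0.00392, iterate starting from f = 0.02:
  f = 0.02 → V = √(2·1.43e+05·0.0204/(0.02·490·795)) = 0.8654 m/s; Re = ρVD/μ = 1.04e+04; f → 0.03669
  f = 0.03669 → V = 0.6389 m/s; Re = 7676; f → 0.03877
  f = 0.03877 → V = 0.6215 m/s; Re = 7466; f → 0.03898
Converged (Δf/f < 1%). With the final f = 0.03898: V = √(2·1.43e+05·0.0204/(0.03898·490·795)) = 0.6198 m/s.
Q = V·A = 0.6198·(π/4·0.0204²) = 0.0002026 m³/s = 0.729 m³/h.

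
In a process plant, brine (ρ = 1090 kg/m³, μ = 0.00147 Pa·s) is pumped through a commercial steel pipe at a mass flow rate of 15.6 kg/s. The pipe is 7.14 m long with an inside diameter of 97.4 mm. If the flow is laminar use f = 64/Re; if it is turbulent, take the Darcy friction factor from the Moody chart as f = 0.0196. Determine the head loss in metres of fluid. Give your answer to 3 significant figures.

A = πD²/4 = π(0.0974)²/4 = 0.007451 m²; mean velocity V = ṁ/(ρA) = 15.6/(1090 · 0.007451) = 1.921 m/s.
Reynolds number Re = ρVD/μ = 1090 · 1.921 · 0.0974 / 0.00147 = 1.387e+05.
Re > 4000 → turbulent; use the Moody-chart value f = 0.0196.
Darcy-Weisbach: ΔP = f(L/D)(ρV²/2) = 0.0196·(7.14/0.0974)·(1090·1.921²/2) = 0.0196·73.31·2011 = 2889 Pa.
Head loss h_f = ΔP/(ρg) = 2889/(1090·9.81) = 0.270 m.

h_f ≈ 0.270 m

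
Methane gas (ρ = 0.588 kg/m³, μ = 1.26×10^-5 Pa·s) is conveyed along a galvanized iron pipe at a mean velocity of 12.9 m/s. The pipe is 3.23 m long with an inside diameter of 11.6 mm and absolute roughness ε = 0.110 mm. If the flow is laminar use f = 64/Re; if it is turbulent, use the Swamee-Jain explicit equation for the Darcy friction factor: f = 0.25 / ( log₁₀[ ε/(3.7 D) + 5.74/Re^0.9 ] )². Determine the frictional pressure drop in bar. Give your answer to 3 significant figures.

ΔP ≈ 0.00621 bar

Reynolds number Re = ρVD/μ = 0.588 · 12.9 · 0.0116 / 1.26e-05 = 6983.
Re > 4000 → turbulent. Relative roughness ε/D = 0.00011/0.0116 = 0.00948. Swamee-Jain: f = 0.25/(log₁₀[0.00948/3.7 + 5.74/6983^0.9])² = 0.25/(log₁₀[0.00256 + 0.00199])² = 0.25/(-2.342)² = 0.0456.
Darcy-Weisbach: ΔP = f(L/D)(ρV²/2) = 0.0456·(3.23/0.0116)·(0.588·12.9²/2) = 0.0456·278.4·48.92 = 621.2 Pa.
ΔP = 621.2 Pa = 0.00621 bar.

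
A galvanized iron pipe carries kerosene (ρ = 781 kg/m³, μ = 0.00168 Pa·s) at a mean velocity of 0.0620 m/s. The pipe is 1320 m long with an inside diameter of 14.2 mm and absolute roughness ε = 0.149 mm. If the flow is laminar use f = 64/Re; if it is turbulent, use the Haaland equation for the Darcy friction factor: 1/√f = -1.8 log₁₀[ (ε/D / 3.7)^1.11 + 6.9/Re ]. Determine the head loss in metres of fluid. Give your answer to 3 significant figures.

h_f ≈ 2.85 m

Reynolds number Re = ρVD/μ = 781 · 0.062 · 0.0142 / 0.00168 = 409.3.
Re < 2300 → laminar flow, so f = 64/Re = 64/409.3 = 0.1564 (the turbulent correlation is not needed).
Darcy-Weisbach: ΔP = f(L/D)(ρV²/2) = 0.1564·(1320/0.0142)·(781·0.062²/2) = 0.1564·9.296e+04·1.501 = 2.182e+04 Pa.
Head loss h_f = ΔP/(ρg) = 2.182e+04/(781·9.81) = 2.85 m.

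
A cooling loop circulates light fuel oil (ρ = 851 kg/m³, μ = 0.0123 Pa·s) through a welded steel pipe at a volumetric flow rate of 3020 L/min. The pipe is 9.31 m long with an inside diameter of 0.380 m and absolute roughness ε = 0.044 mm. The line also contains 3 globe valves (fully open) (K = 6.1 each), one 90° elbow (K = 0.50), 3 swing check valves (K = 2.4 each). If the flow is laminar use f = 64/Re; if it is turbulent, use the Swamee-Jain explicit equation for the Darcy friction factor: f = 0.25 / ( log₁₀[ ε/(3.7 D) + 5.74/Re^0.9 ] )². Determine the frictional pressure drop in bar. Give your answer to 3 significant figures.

ΔP ≈ 0.0224 bar

Q = 3020 L/min = 3020/60000 = 0.05033 m³/s.
Cross-sectional area A = πD²/4 = π(0.38)²/4 = 0.1134 m²; mean velocity V = Q/A = 0.05033/0.1134 = 0.4438 m/s.
Reynolds number Re = ρVD/μ = 851 · 0.4438 · 0.38 / 0.0123 = 1.167e+04.
Re > 4000 → turbulent. Relative roughness ε/D = 4.4e-05/0.38 = 0.000116. Swamee-Jain: f = 0.25/(log₁₀[0.000116/3.7 + 5.74/1.167e+04^0.9])² = 0.25/(log₁₀[3.13e-05 + 0.00125])² = 0.25/(-2.891)² = 0.02992.
Total minor-loss coefficient ΣK = 3·6.1 + 1·0.5 + 3·2.4 = 26.
ΔP = [f·L/D + ΣK]·(ρV²/2) = [0.02992·9.31/0.38 + 26]·(851·0.4438²/2) = [0.733 + 26]·83.81 = 2240 Pa.
ΔP = 2240 Pa = 0.0224 bar.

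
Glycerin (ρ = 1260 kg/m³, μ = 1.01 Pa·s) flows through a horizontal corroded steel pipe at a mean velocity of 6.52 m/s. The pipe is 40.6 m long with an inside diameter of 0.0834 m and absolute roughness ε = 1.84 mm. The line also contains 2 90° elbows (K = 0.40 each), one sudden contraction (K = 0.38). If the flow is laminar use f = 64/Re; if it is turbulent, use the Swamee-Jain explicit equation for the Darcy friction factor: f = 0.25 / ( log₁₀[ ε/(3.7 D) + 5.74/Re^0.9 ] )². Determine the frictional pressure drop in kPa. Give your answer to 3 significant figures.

ΔP ≈ 1260 kPa

Reynolds number Re = ρVD/μ = 1260 · 6.52 · 0.0834 / 1.01 = 678.4.
Re < 2300 → laminar flow, so f = 64/Re = 64/678.4 = 0.09434 (the turbulent correlation is not needed).
Total minor-loss coefficient ΣK = 2·0.4 + 1·0.38 = 1.18.
ΔP = [f·L/D + ΣK]·(ρV²/2) = [0.09434·40.6/0.0834 + 1.18]·(1260·6.52²/2) = [45.93 + 1.18]·2.678e+04 = 1.262e+06 Pa.
ΔP = 1.262e+06 Pa = 1260 kPa.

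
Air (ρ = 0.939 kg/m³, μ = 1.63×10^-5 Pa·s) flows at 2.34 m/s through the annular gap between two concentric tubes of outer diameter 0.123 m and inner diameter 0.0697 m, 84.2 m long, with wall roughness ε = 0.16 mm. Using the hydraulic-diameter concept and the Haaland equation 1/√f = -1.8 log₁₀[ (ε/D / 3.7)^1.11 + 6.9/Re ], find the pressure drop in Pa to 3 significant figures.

Hydraulic diameter D_h = 4A/P = D_o - D_i = 0.123 - 0.0697 = 0.0533 m.
Re = ρVD_h/μ = 0.939·2.34·0.0533/1.63e-05 = 7185.
ε/D_h = 0.00016/0.0533 = 0.003; Haaland gives 1/√f = -1.8 log₁₀[0.000371+0.00096] = 5.176, so f = 0.03732.
ΔP = f(L/D_h)(ρV²/2) = 0.03732·84.2/0.0533·2.571 = 151.6 Pa.

ΔP ≈ 152 Pa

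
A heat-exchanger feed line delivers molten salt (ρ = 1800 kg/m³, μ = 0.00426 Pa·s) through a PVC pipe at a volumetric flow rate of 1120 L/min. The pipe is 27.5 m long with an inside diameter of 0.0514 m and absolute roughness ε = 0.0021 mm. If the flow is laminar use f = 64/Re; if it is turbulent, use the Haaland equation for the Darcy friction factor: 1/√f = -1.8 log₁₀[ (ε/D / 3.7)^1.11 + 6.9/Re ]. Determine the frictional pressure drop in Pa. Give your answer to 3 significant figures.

ΔP ≈ 617000 Pa

Q = 1120 L/min = 1120/60000 = 0.01867 m³/s.
Cross-sectional area A = πD²/4 = π(0.0514)²/4 = 0.002075 m²; mean velocity V = Q/A = 0.01867/0.002075 = 8.996 m/s.
Reynolds number Re = ρVD/μ = 1800 · 8.996 · 0.0514 / 0.00426 = 1.954e+05.
Re > 4000 → turbulent. Relative roughness ε/D = 2.1e-06/0.0514 = 4.09e-05. Haaland: 1/√f = -1.8 log₁₀[(4.09e-05/3.7)^1.11 + 6.9/1.954e+05] = -1.8 log₁₀[3.15e-06 + 3.53e-05] = 7.947, so f = 0.01583.
Darcy-Weisbach: ΔP = f(L/D)(ρV²/2) = 0.01583·(27.5/0.0514)·(1800·8.996²/2) = 0.01583·535·7.284e+04 = 6.17e+05 Pa.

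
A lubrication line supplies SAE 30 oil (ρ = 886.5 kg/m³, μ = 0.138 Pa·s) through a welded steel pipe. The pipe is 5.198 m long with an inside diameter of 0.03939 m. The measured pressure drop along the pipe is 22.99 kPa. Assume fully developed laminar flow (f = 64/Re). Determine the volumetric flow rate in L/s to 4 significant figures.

For laminar flow, f = 64/Re with Re = ρVD/μ, so Darcy-Weisbach reduces to ΔP = 32μLV/D². Solving for V: V = ΔP·D²/(32μL) = 2.299e+04·(0.03939)²/(32·0.138·5.198) = 1.554 m/s.
Check: Re = ρVD/μ = 886.5·1.554·0.03939/0.138 = 393.2 < 2300, so the laminar assumption holds.
Q = V·A = 1.554·(π/4·0.03939²) = 0.001894 m³/s = 1.894 L/s.

Q ≈ 1.894 L/s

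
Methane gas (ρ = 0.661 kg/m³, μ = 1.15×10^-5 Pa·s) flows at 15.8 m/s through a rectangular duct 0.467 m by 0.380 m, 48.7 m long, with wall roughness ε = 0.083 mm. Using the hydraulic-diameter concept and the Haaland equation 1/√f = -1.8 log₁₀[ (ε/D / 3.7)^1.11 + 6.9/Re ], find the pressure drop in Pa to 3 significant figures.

Hydraulic diameter D_h = 4A/P = 4·(0.467·0.38)/(2·(0.467+0.38)) = 0.7098/1.694 = 0.419 m.
Re = ρVD_h/μ = 0.661·15.8·0.419/1.15e-05 = 3.805e+05.
ε/D_h = 8.3e-05/0.419 = 0.000198; Haaland gives 1/√f = -1.8 log₁₀[1.81e-05+1.81e-05] = 7.993, so f = 0.01565.
ΔP = f(L/D_h)(ρV²/2) = 0.01565·48.7/0.419·82.51 = 150.1 Pa.

ΔP ≈ 150 Pa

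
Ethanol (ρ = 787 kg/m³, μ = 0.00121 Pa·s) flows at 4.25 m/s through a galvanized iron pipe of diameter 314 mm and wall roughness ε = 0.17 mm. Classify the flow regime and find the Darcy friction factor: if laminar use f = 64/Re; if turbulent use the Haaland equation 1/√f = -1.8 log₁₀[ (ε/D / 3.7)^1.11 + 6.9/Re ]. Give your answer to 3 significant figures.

f ≈ 0.0175

Re = ρVD/μ = 787·4.25·0.314/0.00121 = 8.68e+05.
Re > 4000 → turbulent. ε/D = 0.00017/0.314 = 0.000541; Haaland: 1/√f = -1.8 log₁₀[5.54e-05 + 7.95e-06] = 7.557, so f = 0.01751.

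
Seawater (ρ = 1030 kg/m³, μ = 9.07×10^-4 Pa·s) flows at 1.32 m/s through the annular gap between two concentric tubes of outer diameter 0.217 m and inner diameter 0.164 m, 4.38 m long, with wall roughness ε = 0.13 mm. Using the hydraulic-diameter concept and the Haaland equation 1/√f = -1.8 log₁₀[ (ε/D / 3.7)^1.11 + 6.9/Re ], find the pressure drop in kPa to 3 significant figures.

Hydraulic diameter D_h = 4A/P = D_o - D_i = 0.217 - 0.164 = 0.053 m.
Re = ρVD_h/μ = 1030·1.32·0.053/0.000907 = 7.945e+04.
ε/D_h = 0.00013/0.053 = 0.00245; Haaland gives 1/√f = -1.8 log₁₀[0.000296+8.68e-05] = 6.15, so f = 0.02644.
ΔP = f(L/D_h)(ρV²/2) = 0.02644·4.38/0.053·897.3 = 1961 Pa.
ΔP = 1.96 kPa.

ΔP ≈ 1.96 kPa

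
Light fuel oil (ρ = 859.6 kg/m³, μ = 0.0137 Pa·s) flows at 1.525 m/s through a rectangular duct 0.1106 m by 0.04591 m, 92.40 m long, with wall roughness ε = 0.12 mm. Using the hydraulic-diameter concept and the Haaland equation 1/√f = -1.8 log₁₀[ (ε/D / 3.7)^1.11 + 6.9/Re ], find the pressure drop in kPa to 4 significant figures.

ΔP ≈ 53.08 kPa

Hydraulic diameter D_h = 4A/P = 4·(0.1106·0.04591)/(2·(0.1106+0.04591)) = 0.02031/0.313 = 0.06489 m.
Re = ρVD_h/μ = 859.6·1.525·0.06489/0.0137 = 6209.
ε/D_h = 0.00012/0.06489 = 0.00185; Haaland gives 1/√f = -1.8 log₁₀[0.000217+0.00111] = 5.178, so f = 0.03729.
ΔP = f(L/D_h)(ρV²/2) = 0.03729·92.4/0.06489·999.6 = 5.308e+04 Pa.
ΔP = 53.08 kPa.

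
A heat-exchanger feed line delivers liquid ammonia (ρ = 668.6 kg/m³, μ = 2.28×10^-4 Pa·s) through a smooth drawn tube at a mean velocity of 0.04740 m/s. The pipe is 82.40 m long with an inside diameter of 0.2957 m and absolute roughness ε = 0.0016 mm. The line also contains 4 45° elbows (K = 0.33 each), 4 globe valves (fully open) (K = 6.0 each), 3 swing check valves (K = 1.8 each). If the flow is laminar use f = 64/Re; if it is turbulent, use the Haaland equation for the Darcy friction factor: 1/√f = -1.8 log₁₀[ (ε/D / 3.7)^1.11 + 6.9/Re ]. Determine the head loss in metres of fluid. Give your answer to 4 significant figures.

h_f ≈ 0.004209 m

Reynolds number Re = ρVD/μ = 668.6 · 0.0474 · 0.2957 / 0.000228 = 4.11e+04.
Re > 4000 → turbulent. Relative roughness ε/D = 1.6e-06/0.2957 = 5.41e-06. Haaland: 1/√f = -1.8 log₁₀[(5.41e-06/3.7)^1.11 + 6.9/4.11e+04] = -1.8 log₁₀[3.34e-07 + 0.000168] = 6.793, so f = 0.02167.
Total minor-loss coefficient ΣK = 4·0.33 + 4·6 + 3·1.8 = 30.7.
ΔP = [f·L/D + ΣK]·(ρV²/2) = [0.02167·82.4/0.2957 + 30.7]·(668.6·0.0474²/2) = [6.038 + 30.7]·0.7511 = 27.61 Pa.
Head loss h_f = ΔP/(ρg) = 27.61/(668.6·9.81) = 0.004209 m.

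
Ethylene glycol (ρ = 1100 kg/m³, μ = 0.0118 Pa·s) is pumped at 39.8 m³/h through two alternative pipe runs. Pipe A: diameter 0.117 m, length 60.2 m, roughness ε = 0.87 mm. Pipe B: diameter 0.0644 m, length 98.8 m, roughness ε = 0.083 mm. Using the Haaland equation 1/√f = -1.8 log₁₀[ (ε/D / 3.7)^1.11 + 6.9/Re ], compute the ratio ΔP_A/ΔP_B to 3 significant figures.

Pipe A: V = Q/A = 0.01106/0.01075 = 1.028 m/s; Re = 1.122e+04; ε/D = 0.00744; Haaland → f = 0.03971; ΔP_A = f(L/D)(ρV²/2) = 1.188e+04 Pa.
Pipe B: V = Q/A = 0.01106/0.003257 = 3.394 m/s; Re = 2.038e+04; ε/D = 0.00129; Haaland → f = 0.02808; ΔP_B = f(L/D)(ρV²/2) = 2.729e+05 Pa.
ΔP_A/ΔP_B = 1.188e+04/2.729e+05 = 0.0435.

ΔP_A/ΔP_B ≈ 0.0435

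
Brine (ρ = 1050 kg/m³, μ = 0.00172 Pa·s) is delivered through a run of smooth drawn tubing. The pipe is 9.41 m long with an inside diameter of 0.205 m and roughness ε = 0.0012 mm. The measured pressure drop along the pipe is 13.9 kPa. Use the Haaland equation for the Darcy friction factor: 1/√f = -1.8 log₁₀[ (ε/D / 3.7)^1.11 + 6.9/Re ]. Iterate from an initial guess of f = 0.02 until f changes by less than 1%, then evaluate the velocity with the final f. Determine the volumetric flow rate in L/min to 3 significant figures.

Q ≈ 13800 L/min

Rearranging Darcy-Weisbach: V = √(2·ΔP·D/(f·L·ρ)). With ε/D = 1.2e-06/0.205 = 5.85e-06, iterate starting from f = 0.02:
  f = 0.02 → V = √(2·1.39e+04·0.205/(0.02·9.41·1050)) = 5.37 m/s; Re = ρVD/μ = 6.721e+05; f → 0.01248
  f = 0.01248 → V = 6.799 m/s; Re = 8.508e+05; f → 0.012
  f = 0.012 → V = 6.934 m/s; Re = 8.677e+05; f → 0.01196
Converged (Δf/f < 1%). With the final f = 0.01196: V = √(2·1.39e+04·0.205/(0.01196·9.41·1050)) = 6.945 m/s.
Q = V·A = 6.945·(π/4·0.205²) = 0.2292 m³/s = 13800 L/min.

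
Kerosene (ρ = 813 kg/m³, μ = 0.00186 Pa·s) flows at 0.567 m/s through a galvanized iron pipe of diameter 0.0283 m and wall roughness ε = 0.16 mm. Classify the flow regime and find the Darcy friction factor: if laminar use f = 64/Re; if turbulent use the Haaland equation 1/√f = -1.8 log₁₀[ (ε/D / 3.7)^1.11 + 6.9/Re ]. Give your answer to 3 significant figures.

f ≈ 0.0405

Re = ρVD/μ = 813·0.567·0.0283/0.00186 = 7014.
Re > 4000 → turbulent. ε/D = 0.00016/0.0283 = 0.00565; Haaland: 1/√f = -1.8 log₁₀[0.000749 + 0.000984] = 4.97, so f = 0.04048.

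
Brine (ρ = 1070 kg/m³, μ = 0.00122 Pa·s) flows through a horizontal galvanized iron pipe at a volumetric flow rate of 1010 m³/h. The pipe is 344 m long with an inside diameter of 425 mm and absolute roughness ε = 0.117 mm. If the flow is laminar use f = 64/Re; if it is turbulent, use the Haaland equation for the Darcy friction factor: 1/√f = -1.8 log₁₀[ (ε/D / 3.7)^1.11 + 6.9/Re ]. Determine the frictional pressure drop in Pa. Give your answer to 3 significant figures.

ΔP ≈ 26400 Pa

Q = 1010 m³/h = 1010/3600 = 0.2806 m³/s.
Cross-sectional area A = πD²/4 = π(0.425)²/4 = 0.1419 m²; mean velocity V = Q/A = 0.2806/0.1419 = 1.978 m/s.
Reynolds number Re = ρVD/μ = 1070 · 1.978 · 0.425 / 0.00122 = 7.372e+05.
Re > 4000 → turbulent. Relative roughness ε/D = 0.000117/0.425 = 0.000275. Haaland: 1/√f = -1.8 log₁₀[(0.000275/3.7)^1.11 + 6.9/7.372e+05] = -1.8 log₁₀[2.61e-05 + 9.36e-06] = 8.009, so f = 0.01559.
Darcy-Weisbach: ΔP = f(L/D)(ρV²/2) = 0.01559·(344/0.425)·(1070·1.978²/2) = 0.01559·809.4·2092 = 2.64e+04 Pa.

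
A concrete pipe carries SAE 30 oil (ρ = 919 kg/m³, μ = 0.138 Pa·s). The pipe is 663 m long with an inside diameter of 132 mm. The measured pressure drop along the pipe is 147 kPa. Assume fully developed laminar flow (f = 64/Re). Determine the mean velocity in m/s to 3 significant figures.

For laminar flow, f = 64/Re with Re = ρVD/μ, so Darcy-Weisbach reduces to ΔP = 32μLV/D². Solving for V: V = ΔP·D²/(32μL) = 1.47e+05·(0.132)²/(32·0.138·663) = 0.8748 m/s.
Check: Re = ρVD/μ = 919·0.8748·0.132/0.138 = 769 < 2300, so the laminar assumption holds.

V ≈ 0.875 m/s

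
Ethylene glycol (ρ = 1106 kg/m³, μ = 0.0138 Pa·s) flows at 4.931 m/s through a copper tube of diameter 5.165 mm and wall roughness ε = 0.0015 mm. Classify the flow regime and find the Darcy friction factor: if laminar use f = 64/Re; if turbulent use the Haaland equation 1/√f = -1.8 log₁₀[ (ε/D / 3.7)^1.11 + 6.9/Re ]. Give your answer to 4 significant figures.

Re = ρVD/μ = 1106·4.931·0.005165/0.0138 = 2041.
Re < 2300 → laminar, so f = 64/Re = 0.03135 (roughness is irrelevant in laminar flow).

f ≈ 0.03135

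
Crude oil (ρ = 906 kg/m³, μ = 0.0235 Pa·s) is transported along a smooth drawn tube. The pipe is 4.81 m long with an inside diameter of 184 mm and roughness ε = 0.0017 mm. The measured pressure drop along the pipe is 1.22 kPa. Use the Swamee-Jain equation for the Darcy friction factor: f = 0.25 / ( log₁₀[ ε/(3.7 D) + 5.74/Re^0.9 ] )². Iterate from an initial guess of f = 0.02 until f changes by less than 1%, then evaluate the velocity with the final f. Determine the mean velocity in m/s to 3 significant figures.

Rearranging Darcy-Weisbach: V = √(2·ΔP·D/(f·L·ρ)). With ε/D = 1.7e-06/0.184 = 9.24e-06, iterate starting from f = 0.02:
  f = 0.02 → V = √(2·1220·0.184/(0.02·4.81·906)) = 2.27 m/s; Re = ρVD/μ = 1.61e+04; f → 0.0273
  f = 0.0273 → V = 1.943 m/s; Re = 1.378e+04; f → 0.02843
  f = 0.02843 → V = 1.904 m/s; Re = 1.35e+04; f → 0.02858
Converged (Δf/f < 1%). With the final f = 0.02858: V = √(2·1220·0.184/(0.02858·4.81·906)) = 1.899 m/s.

V ≈ 1.90 m/s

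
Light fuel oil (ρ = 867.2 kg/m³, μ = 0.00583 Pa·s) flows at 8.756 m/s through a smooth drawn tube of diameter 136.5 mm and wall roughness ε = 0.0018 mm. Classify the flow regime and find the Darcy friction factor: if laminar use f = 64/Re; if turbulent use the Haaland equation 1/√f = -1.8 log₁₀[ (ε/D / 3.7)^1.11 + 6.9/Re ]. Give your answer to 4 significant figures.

Re = ρVD/μ = 867.2·8.756·0.1365/0.00583 = 1.778e+05.
Re > 4000 → turbulent. ε/D = 1.8e-06/0.1365 = 1.32e-05; Haaland: 1/√f = -1.8 log₁₀[8.97e-07 + 3.88e-05] = 7.922, so f = 0.01593.

f ≈ 0.01593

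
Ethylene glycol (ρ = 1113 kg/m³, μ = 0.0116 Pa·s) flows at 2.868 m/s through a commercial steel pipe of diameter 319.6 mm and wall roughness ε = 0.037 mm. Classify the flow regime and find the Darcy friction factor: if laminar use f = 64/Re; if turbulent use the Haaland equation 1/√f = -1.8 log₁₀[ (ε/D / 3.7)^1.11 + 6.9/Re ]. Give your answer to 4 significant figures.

f ≈ 0.01879

Re = ρVD/μ = 1113·2.868·0.3196/0.0116 = 8.795e+04.
Re > 4000 → turbulent. ε/D = 3.7e-05/0.3196 = 0.000116; Haaland: 1/√f = -1.8 log₁₀[1e-05 + 7.85e-05] = 7.296, so f = 0.01879.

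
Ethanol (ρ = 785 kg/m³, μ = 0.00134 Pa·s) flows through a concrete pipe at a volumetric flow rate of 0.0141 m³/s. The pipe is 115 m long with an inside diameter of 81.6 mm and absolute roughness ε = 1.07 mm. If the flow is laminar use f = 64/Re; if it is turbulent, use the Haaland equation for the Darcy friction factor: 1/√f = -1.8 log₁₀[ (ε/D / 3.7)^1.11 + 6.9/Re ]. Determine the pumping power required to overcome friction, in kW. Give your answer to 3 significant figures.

Cross-sectional area A = πD²/4 = π(0.0816)²/4 = 0.00523 m²; mean velocity V = Q/A = 0.0141/0.00523 = 2.696 m/s.
Reynolds number Re = ρVD/μ = 785 · 2.696 · 0.0816 / 0.00134 = 1.289e+05.
Re > 4000 → turbulent. Relative roughness ε/D = 0.00107/0.0816 = 0.0131. Haaland: 1/√f = -1.8 log₁₀[(0.0131/3.7)^1.11 + 6.9/1.289e+05] = -1.8 log₁₀[0.00191 + 5.35e-05] = 4.874, so f = 0.04209.
Darcy-Weisbach: ΔP = f(L/D)(ρV²/2) = 0.04209·(115/0.0816)·(785·2.696²/2) = 0.04209·1409·2853 = 1.692e+05 Pa.
Pumping power P = QΔP = 0.0141·1.692e+05 = 2386 W = 2.39 kW.

P ≈ 2.39 kW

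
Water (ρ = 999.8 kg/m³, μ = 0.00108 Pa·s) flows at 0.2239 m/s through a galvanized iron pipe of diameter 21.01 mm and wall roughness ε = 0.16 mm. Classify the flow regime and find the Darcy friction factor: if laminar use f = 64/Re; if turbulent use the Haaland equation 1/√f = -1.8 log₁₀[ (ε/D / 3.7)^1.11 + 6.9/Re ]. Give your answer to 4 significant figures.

f ≈ 0.04635

Re = ρVD/μ = 999.8·0.2239·0.02101/0.00108 = 4355.
Re > 4000 → turbulent. ε/D = 0.00016/0.02101 = 0.00762; Haaland: 1/√f = -1.8 log₁₀[0.00104 + 0.00158] = 4.645, so f = 0.04635.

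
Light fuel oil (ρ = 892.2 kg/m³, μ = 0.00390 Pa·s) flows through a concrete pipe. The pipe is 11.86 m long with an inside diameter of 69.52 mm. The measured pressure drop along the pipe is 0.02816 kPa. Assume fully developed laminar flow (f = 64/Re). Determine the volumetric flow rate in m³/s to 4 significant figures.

For laminar flow, f = 64/Re with Re = ρVD/μ, so Darcy-Weisbach reduces to ΔP = 32μLV/D². Solving for V: V = ΔP·D²/(32μL) = 28.16·(0.06952)²/(32·0.0039·11.86) = 0.09195 m/s.
Check: Re = ρVD/μ = 892.2·0.09195·0.06952/0.0039 = 1462 < 2300, so the laminar assumption holds.
Q = V·A = 0.09195·(π/4·0.06952²) = 0.000349 m³/s = 3.490×10^-4 m³/s.

Q ≈ 3.490×10^-4 m³/s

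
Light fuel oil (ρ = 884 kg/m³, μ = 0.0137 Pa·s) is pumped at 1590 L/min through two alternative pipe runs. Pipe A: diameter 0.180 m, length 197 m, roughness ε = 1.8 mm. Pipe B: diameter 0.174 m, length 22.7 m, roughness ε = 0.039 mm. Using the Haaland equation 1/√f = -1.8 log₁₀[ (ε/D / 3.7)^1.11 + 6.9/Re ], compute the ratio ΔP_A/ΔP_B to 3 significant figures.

Pipe A: V = Q/A = 0.0265/0.02545 = 1.041 m/s; Re = 1.21e+04; ε/D = 0.01; Haaland → f = 0.04224; ΔP_A = f(L/D)(ρV²/2) = 2.216e+04 Pa.
Pipe B: V = Q/A = 0.0265/0.02378 = 1.114 m/s; Re = 1.251e+04; ε/D = 0.000224; Haaland → f = 0.02936; ΔP_B = f(L/D)(ρV²/2) = 2103 Pa.
ΔP_A/ΔP_B = 2.216e+04/2103 = 10.5.

ΔP_A/ΔP_B ≈ 10.5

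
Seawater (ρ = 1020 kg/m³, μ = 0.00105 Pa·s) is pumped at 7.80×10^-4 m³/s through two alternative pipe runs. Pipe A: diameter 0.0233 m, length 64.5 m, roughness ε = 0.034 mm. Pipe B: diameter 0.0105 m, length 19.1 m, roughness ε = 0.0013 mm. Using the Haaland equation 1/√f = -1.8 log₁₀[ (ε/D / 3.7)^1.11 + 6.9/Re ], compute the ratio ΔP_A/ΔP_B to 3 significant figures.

Pipe A: V = Q/A = 0.00078/0.0004264 = 1.829 m/s; Re = 4.141e+04; ε/D = 0.00146; Haaland → f = 0.02552; ΔP_A = f(L/D)(ρV²/2) = 1.206e+05 Pa.
Pipe B: V = Q/A = 0.00078/8.659e-05 = 9.008 m/s; Re = 9.188e+04; ε/D = 0.000124; Haaland → f = 0.01867; ΔP_B = f(L/D)(ρV²/2) = 1.405e+06 Pa.
ΔP_A/ΔP_B = 1.206e+05/1.405e+06 = 0.0858.

ΔP_A/ΔP_B ≈ 0.0858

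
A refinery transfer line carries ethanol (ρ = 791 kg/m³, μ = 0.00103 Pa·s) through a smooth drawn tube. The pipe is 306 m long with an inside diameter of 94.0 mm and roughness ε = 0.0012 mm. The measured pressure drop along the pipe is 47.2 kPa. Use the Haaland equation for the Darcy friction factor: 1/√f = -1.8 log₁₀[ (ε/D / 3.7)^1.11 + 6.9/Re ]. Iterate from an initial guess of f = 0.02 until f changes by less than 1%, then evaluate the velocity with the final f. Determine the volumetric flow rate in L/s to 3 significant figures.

Rearranging Darcy-Weisbach: V = √(2·ΔP·D/(f·L·ρ)). With ε/D = 1.2e-06/0.094 = 1.28e-05, iterate starting from f = 0.02:
  f = 0.02 → V = √(2·4.72e+04·0.094/(0.02·306·791)) = 1.354 m/s; Re = ρVD/μ = 9.774e+04; f → 0.01796
  f = 0.01796 → V = 1.429 m/s; Re = 1.031e+05; f → 0.01776
  f = 0.01776 → V = 1.437 m/s; Re = 1.037e+05; f → 0.01774
Converged (Δf/f < 1%). With the final f = 0.01774: V = √(2·4.72e+04·0.094/(0.01774·306·791)) = 1.438 m/s.
Q = V·A = 1.438·(π/4·0.094²) = 0.009977 m³/s = 9.98 L/s.

Q ≈ 9.98 L/s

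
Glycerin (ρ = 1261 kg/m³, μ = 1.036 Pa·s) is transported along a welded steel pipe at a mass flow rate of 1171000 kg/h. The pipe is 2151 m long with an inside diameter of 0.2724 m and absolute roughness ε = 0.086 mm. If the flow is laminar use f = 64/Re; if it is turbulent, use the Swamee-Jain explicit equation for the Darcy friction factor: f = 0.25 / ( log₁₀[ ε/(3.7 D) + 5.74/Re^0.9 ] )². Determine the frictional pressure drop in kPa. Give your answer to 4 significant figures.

ΔP ≈ 4254 kPa

ṁ = 1171000 kg/h = 1171000/3600 = 325.3 kg/s.
A = πD²/4 = π(0.2724)²/4 = 0.05828 m²; mean velocity V = ṁ/(ρA) = 325.3/(1261 · 0.05828) = 4.426 m/s.
Reynolds number Re = ρVD/μ = 1261 · 4.426 · 0.2724 / 1.04 = 1468.
Re < 2300 → laminar flow, so f = 64/Re = 64/1468 = 0.04361 (the turbulent correlation is not needed).
Darcy-Weisbach: ΔP = f(L/D)(ρV²/2) = 0.04361·(2151/0.2724)·(1261·4.426²/2) = 0.04361·7896·1.235e+04 = 4.254e+06 Pa.
ΔP = 4.254e+06 Pa = 4254 kPa.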